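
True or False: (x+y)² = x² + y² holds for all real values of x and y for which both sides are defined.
False.

Claim: (x+y)² = x² + y².
Test a specific point where both sides are defined: x = 1, y = -1.
LHS = (x+y)² ≈ 0.0000
RHS = x² + y² ≈ 2.0000
Since 0.0000 ≠ 2.0000, the equation fails at this point, so it cannot hold for all real values of x and y for which both sides are defined.
The correct expansion is (x+y)² = x² + 2xy + y²; the cross term 2xy is missing.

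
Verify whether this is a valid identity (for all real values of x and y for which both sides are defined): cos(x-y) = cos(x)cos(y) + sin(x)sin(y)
Yes, this is an identity.

Claim: cos(x-y) = cos(x)cos(y) + sin(x)sin(y).
Reasoning: Replace y by -y in cos(x+y) = cos(x)cos(y) - sin(x)sin(y) and use cos(-y) = cos(y), sin(-y) = -sin(y): cos(x-y) = cos(x)cos(y) + sin(x)sin(y).
So the two sides agree for all real values of x and y for which both sides are defined.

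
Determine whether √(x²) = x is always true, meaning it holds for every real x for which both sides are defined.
No, this is NOT an identity.

Claim: √(x²) = x.
Test a specific point where both sides are defined: x = -3.
LHS = √(x²) ≈ 3.0000
RHS = x ≈ -3.0000
Since 3.0000 ≠ -3.0000, the equation fails at this point, so it cannot hold for every real x for which both sides are defined.
√(x²) = |x|, which differs from x whenever x < 0 (both sides are defined for every real x).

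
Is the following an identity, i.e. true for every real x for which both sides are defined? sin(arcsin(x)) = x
Yes, this is an identity.

Claim: sin(arcsin(x)) = x.
Reasoning: For -1 ≤ x ≤ 1 (where arcsin is defined), arcsin(x) is by definition an angle whose sine equals x. Taking the sine of that angle returns x. (Note the other order, arcsin(sin x) = x, is NOT an identity.)
So the two sides agree for every real x for which both sides are defined.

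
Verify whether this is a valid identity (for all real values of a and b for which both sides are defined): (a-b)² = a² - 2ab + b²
Claim: (a-b)² = a² - 2ab + b².
Reasoning: Expand: (a-b)² = (a-b)(a-b) = a·a - a·b - b·a + b·b = a² - 2ab + b².
So the two sides agree for all real values of a and b for which both sides are defined.

Conclusion: Yes, this is an identity.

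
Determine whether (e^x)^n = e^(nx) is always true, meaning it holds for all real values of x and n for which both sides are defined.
Yes, this is an identity.

Claim: (e^x)^n = e^(nx).
Reasoning: e^x is a positive real number, and for a positive base B and real exponent n, B^n = e^(n·ln B). With B = e^x, ln B = x, so (e^x)^n = e^(n·x).
So the two sides agree for all real values of x and n for which both sides are defined.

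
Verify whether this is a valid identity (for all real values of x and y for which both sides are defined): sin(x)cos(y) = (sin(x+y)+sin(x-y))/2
Claim: sin(x)cos(y) = (sin(x+y)+sin(x-y))/2.
Reasoning: sin(x+y) = sin(x)cos(y) + cos(x)sin(y) and sin(x-y) = sin(x)cos(y) - cos(x)sin(y). Adding, sin(x+y) + sin(x-y) = 2sin(x)cos(y); divide by 2.
So the two sides agree for all real values of x and y for which both sides are defined.

Conclusion: Yes, this is an identity.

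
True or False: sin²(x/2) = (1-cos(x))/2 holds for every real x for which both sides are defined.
Claim: sin²(x/2) = (1-cos(x))/2.
Reasoning: Use cos(2θ) = 1 - 2sin²θ with θ = x/2: cos(x) = 1 - 2sin²(x/2). Solving for sin²(x/2) gives (1 - cos(x))/2.
So the two sides agree for every real x for which both sides are defined.

Conclusion: True.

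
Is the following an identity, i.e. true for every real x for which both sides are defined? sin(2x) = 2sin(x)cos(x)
Yes, this is an identity.

Claim: sin(2x) = 2sin(x)cos(x).
Reasoning: Put y = x in the addition formula sin(x+y) = sin(x)cos(y) + cos(x)sin(y): sin(2x) = sin(x)cos(x) + cos(x)sin(x) = 2sin(x)cos(x).
So the two sides agree for every real x for which both sides are defined.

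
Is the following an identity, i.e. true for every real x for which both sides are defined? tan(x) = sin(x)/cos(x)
Claim: tan(x) = sin(x)/cos(x).
Reasoning: For an angle x whose terminal point on the unit circle is (cos x, sin x), tan(x) is defined as the ratio (second coordinate)/(first coordinate) = sin(x)/cos(x), wherever cos(x) ≠ 0.
So the two sides agree for every real x for which both sides are defined.

Conclusion: Yes, this is an identity.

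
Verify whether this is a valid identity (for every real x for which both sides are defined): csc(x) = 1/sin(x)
Yes, this is an identity.

Claim: csc(x) = 1/sin(x).
Reasoning: csc(x) is by definition the reciprocal of sin(x), wherever sin(x) ≠ 0.
So the two sides agree for every real x for which both sides are defined.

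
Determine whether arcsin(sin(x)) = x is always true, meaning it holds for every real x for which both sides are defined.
No, this is NOT an identity.

Claim: arcsin(sin(x)) = x.
Test a specific point where both sides are defined: x = 2π/3.
LHS = arcsin(sin(x)) ≈ 1.0472
RHS = x ≈ 2.0944
Since 1.0472 ≠ 2.0944, the equation fails at this point, so it cannot hold for every real x for which both sides are defined.
arcsin only returns values in [-π/2, π/2], so arcsin(sin(x)) = x holds only for x in that interval, not for all real x.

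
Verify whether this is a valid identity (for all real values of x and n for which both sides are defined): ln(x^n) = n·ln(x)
Yes, this is an identity.

Claim: ln(x^n) = n·ln(x).
Reasoning: The right side requires x > 0. For x > 0, x^n = (e^(ln x))^n = e^(n·ln x), so taking ln of both sides gives ln(x^n) = n·ln(x).
So the two sides agree for all real values of x and n for which both sides are defined.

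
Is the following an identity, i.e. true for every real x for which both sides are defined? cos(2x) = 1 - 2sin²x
Claim: cos(2x) = 1 - 2sin²x.
Reasoning: cos(2x) = cos²x - sin²x. Replace cos²x by 1 - sin²x: (1 - sin²x) - sin²x = 1 - 2sin²x.
So the two sides agree for every real x for which both sides are defined.

Conclusion: Yes, this is an identity.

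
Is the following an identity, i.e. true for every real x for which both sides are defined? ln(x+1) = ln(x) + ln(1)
Claim: ln(x+1) = ln(x) + ln(1).
Test a specific point where both sides are defined: x = 1/2.
LHS = ln(x+1) ≈ 0.4055
RHS = ln(x) + ln(1) ≈ -0.6931
Since 0.4055 ≠ -0.6931, the equation fails at this point, so it cannot hold for every real x for which both sides are defined.
ln(1) = 0, so the right side is just ln(x), which differs from ln(x+1).

Conclusion: No, this is NOT an identity.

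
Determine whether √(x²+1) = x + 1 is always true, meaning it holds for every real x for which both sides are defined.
No, this is NOT an identity.

Claim: √(x²+1) = x + 1.
Test a specific point where both sides are defined: x = -3.
LHS = √(x²+1) ≈ 3.1623
RHS = x + 1 ≈ -2.0000
Since 3.1623 ≠ -2.0000, the equation fails at this point, so it cannot hold for every real x for which both sides are defined.
(x+1)² = x² + 2x + 1 ≠ x² + 1 unless x = 0.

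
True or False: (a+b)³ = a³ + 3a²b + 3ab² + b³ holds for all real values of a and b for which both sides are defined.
Claim: (a+b)³ = a³ + 3a²b + 3ab² + b³.
Reasoning: (a+b)³ = (a+b)(a+b)² = (a+b)(a² + 2ab + b²) = a³ + 2a²b + ab² + a²b + 2ab² + b³ = a³ + 3a²b + 3ab² + b³.
So the two sides agree for all real values of a and b for which both sides are defined.

Conclusion: True.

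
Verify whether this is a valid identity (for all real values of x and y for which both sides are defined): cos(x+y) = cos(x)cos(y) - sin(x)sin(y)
Yes, this is an identity.

Claim: cos(x+y) = cos(x)cos(y) - sin(x)sin(y).
Reasoning: By Euler's formula e^(i(x+y)) = e^(ix)·e^(iy) = (cos x + i·sin x)(cos y + i·sin y). The real part of the left side is cos(x+y); the real part of the product is cos(x)cos(y) - sin(x)sin(y) (since i·i = -1).
So the two sides agree for all real values of x and y for which both sides are defined.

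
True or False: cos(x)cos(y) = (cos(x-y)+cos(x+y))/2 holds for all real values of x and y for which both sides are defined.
True.

Claim: cos(x)cos(y) = (cos(x-y)+cos(x+y))/2.
Reasoning: cos(x-y) = cos(x)cos(y) + sin(x)sin(y) and cos(x+y) = cos(x)cos(y) - sin(x)sin(y). Adding, cos(x-y) + cos(x+y) = 2cos(x)cos(y); divide by 2.
So the two sides agree for all real values of x and y for which both sides are defined.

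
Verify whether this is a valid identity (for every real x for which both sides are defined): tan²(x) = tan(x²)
No, this is NOT an identity.

Claim: tan²(x) = tan(x²).
Test a specific point where both sides are defined: x = 2π/3.
LHS = tan²(x) ≈ 3.0000
RHS = tan(x²) ≈ 2.9590
Since 3.0000 ≠ 2.9590, the equation fails at this point, so it cannot hold for every real x for which both sides are defined.
tan²(x) means (tan x)², squaring the output; tan(x²) squares the input. These are different functions.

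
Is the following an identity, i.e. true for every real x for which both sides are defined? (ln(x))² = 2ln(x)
No, this is NOT an identity.

Claim: (ln(x))² = 2ln(x).
Test a specific point where both sides are defined: x = 4.
LHS = (ln(x))² ≈ 1.9218
RHS = 2ln(x) ≈ 2.7726
Since 1.9218 ≠ 2.7726, the equation fails at this point, so it cannot hold for every real x for which both sides are defined.
2ln(x) equals ln(x²), which is not the same as (ln x)².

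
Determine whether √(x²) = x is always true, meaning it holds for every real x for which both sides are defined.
No, this is NOT an identity.

Claim: √(x²) = x.
Test a specific point where both sides are defined: x = -2.
LHS = √(x²) ≈ 2.0000
RHS = x ≈ -2.0000
Since 2.0000 ≠ -2.0000, the equation fails at this point, so it cannot hold for every real x for which both sides are defined.
√(x²) = |x|, which differs from x whenever x < 0 (both sides are defined for every real x).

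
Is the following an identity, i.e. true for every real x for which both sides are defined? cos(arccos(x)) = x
Claim: cos(arccos(x)) = x.
Reasoning: For -1 ≤ x ≤ 1 (where arccos is defined), arccos(x) is by definition an angle whose cosine equals x. Taking the cosine of that angle returns x. (Note the other order, arccos(cos x) = x, is NOT an identity.)
So the two sides agree for every real x for which both sides are defined.

Conclusion: Yes, this is an identity.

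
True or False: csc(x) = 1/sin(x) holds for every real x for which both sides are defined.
Claim: csc(x) = 1/sin(x).
Reasoning: csc(x) is by definition the reciprocal of sin(x), wherever sin(x) ≠ 0.
So the two sides agree for every real x for which both sides are defined.

Conclusion: True.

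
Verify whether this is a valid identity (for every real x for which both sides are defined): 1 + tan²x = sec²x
Yes, this is an identity.

Claim: 1 + tan²x = sec²x.
Reasoning: Start from sin²x + cos²x = 1 and divide every term by cos²x (allowed wherever tan x and sec x are defined): tan²x + 1 = 1/cos²x = sec²x.
So the two sides agree for every real x for which both sides are defined.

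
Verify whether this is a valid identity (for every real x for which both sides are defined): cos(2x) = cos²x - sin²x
Yes, this is an identity.

Claim: cos(2x) = cos²x - sin²x.
Reasoning: Put y = x in the addition formula cos(x+y) = cos(x)cos(y) - sin(x)sin(y): cos(2x) = cos²x - sin²x.
So the two sides agree for every real x for which both sides are defined.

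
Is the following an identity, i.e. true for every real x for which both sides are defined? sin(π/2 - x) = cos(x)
Yes, this is an identity.

Claim: sin(π/2 - x) = cos(x).
Reasoning: Use sin(u - v) = sin(u)cos(v) - cos(u)sin(v) with u = π/2, v = x: sin(π/2)cos(x) - cos(π/2)sin(x) = 1·cos(x) - 0·sin(x) = cos(x).
So the two sides agree for every real x for which both sides are defined.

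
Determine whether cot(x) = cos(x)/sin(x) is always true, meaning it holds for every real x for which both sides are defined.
Yes, this is an identity.

Claim: cot(x) = cos(x)/sin(x).
Reasoning: cot(x) is defined as 1/tan(x) = 1/(sin(x)/cos(x)) = cos(x)/sin(x), wherever sin(x) ≠ 0.
So the two sides agree for every real x for which both sides are defined.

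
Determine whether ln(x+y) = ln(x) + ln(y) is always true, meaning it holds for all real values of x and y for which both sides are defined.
No, this is NOT an identity.

Claim: ln(x+y) = ln(x) + ln(y).
Test a specific point where both sides are defined: x = 1/2, y = 2.
LHS = ln(x+y) ≈ 0.9163
RHS = ln(x) + ln(y) ≈ 0.0000
Since 0.9163 ≠ 0.0000, the equation fails at this point, so it cannot hold for all real values of x and y for which both sides are defined.
ln(x) + ln(y) = ln(xy), not ln(x+y).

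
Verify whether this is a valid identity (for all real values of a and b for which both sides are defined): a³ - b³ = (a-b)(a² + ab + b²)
Claim: a³ - b³ = (a-b)(a² + ab + b²).
Reasoning: Expand the right side: (a-b)(a² + ab + b²) = a³ + a²b + ab² - a²b - ab² - b³ = a³ - b³ (the middle terms cancel in pairs).
So the two sides agree for all real values of a and b for which both sides are defined.

Conclusion: Yes, this is an identity.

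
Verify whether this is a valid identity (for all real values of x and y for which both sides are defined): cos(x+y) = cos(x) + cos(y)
No, this is NOT an identity.

Claim: cos(x+y) = cos(x) + cos(y).
Test a specific point where both sides are defined: x = 2π/3, y = π/4.
LHS = cos(x+y) ≈ -0.9659
RHS = cos(x) + cos(y) ≈ 0.2071
Since -0.9659 ≠ 0.2071, the equation fails at this point, so it cannot hold for all real values of x and y for which both sides are defined.
The correct expansion is cos(x+y) = cos(x)cos(y) - sin(x)sin(y); cosine is not additive.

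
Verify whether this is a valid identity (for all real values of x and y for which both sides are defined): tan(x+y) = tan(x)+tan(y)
Claim: tan(x+y) = tan(x)+tan(y).
Test a specific point where both sides are defined: x = -π/4, y = π/3.
LHS = tan(x+y) ≈ 0.2679
RHS = tan(x)+tan(y) ≈ 0.7321
Since 0.2679 ≠ 0.7321, the equation fails at this point, so it cannot hold for all real values of x and y for which both sides are defined.
The correct formula is tan(x+y) = (tan(x) + tan(y))/(1 - tan(x)tan(y)).

Conclusion: No, this is NOT an identity.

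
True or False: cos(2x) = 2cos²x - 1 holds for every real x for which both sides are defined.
True.

Claim: cos(2x) = 2cos²x - 1.
Reasoning: cos(2x) = cos²x - sin²x. Replace sin²x by 1 - cos²x: cos²x - (1 - cos²x) = 2cos²x - 1.
So the two sides agree for every real x for which both sides are defined.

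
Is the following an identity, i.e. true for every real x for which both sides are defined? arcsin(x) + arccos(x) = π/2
Claim: arcsin(x) + arccos(x) = π/2.
Reasoning: Both sides are defined for -1 ≤ x ≤ 1. Let θ = arcsin(x), so sin θ = x and θ ∈ [-π/2, π/2]. Then cos(π/2 - θ) = sin θ = x and π/2 - θ ∈ [0, π], which is exactly the range of arccos, so arccos(x) = π/2 - θ. Adding: arcsin(x) + arccos(x) = θ + (π/2 - θ) = π/2.
So the two sides agree for every real x for which both sides are defined.

Conclusion: Yes, this is an identity.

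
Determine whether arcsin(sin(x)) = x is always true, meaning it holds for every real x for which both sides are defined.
No, this is NOT an identity.

Claim: arcsin(sin(x)) = x.
Test a specific point where both sides are defined: x = 2π/3.
LHS = arcsin(sin(x)) ≈ 1.0472
RHS = x ≈ 2.0944
Since 1.0472 ≠ 2.0944, the equation fails at this point, so it cannot hold for every real x for which both sides are defined.
arcsin only returns values in [-π/2, π/2], so arcsin(sin(x)) = x holds only for x in that interval, not for all real x.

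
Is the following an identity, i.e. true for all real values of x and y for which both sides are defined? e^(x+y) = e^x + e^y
Claim: e^(x+y) = e^x + e^y.
Test a specific point where both sides are defined: x = 1/2, y = 2.
LHS = e^(x+y) ≈ 12.1825
RHS = e^x + e^y ≈ 9.0378
Since 12.1825 ≠ 9.0378, the equation fails at this point, so it cannot hold for all real values of x and y for which both sides are defined.
The correct rule is e^(x+y) = e^x · e^y (a product, not a sum).

Conclusion: No, this is NOT an identity.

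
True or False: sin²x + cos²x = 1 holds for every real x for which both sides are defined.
True.

Claim: sin²x + cos²x = 1.
Reasoning: The point (cos x, sin x) lies on the unit circle X² + Y² = 1, so cos²x + sin²x = 1 for every real x.
So the two sides agree for every real x for which both sides are defined.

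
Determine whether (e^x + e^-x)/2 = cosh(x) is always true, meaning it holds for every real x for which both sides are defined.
Yes, this is an identity.

Claim: (e^x + e^-x)/2 = cosh(x).
Reasoning: This is exactly the definition of the hyperbolic cosine: cosh(x) := (e^x + e^-x)/2.
So the two sides agree for every real x for which both sides are defined.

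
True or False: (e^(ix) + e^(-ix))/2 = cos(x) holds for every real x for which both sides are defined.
Claim: (e^(ix) + e^(-ix))/2 = cos(x).
Reasoning: By Euler's formula e^(ix) = cos(x) + i·sin(x) and e^(-ix) = cos(x) - i·sin(x). Adding cancels the sine terms: e^(ix) + e^(-ix) = 2cos(x); divide by 2.
So the two sides agree for every real x for which both sides are defined.

Conclusion: True.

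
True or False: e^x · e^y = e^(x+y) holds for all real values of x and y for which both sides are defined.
True.

Claim: e^x · e^y = e^(x+y).
Reasoning: This is the law of exponents for a common base: multiplying powers adds exponents. E.g. from the series, (Σ x^j/j!)(Σ y^k/k!) = Σ_m (Σ_{j+k=m} x^j y^k/(j!k!)) = Σ_m (x+y)^m/m! by the binomial theorem.
So the two sides agree for all real values of x and y for which both sides are defined.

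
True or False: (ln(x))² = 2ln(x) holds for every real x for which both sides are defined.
False.

Claim: (ln(x))² = 2ln(x).
Test a specific point where both sides are defined: x = 4.
LHS = (ln(x))² ≈ 1.9218
RHS = 2ln(x) ≈ 2.7726
Since 1.9218 ≠ 2.7726, the equation fails at this point, so it cannot hold for every real x for which both sides are defined.
2ln(x) equals ln(x²), which is not the same as (ln x)².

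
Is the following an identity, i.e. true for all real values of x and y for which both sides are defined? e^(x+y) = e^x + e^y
Claim: e^(x+y) = e^x + e^y.
Test a specific point where both sides are defined: x = 3, y = 4.
LHS = e^(x+y) ≈ 1096.6332
RHS = e^x + e^y ≈ 74.6837
Since 1096.6332 ≠ 74.6837, the equation fails at this point, so it cannot hold for all real values of x and y for which both sides are defined.
The correct rule is e^(x+y) = e^x · e^y (a product, not a sum).

Conclusion: No, this is NOT an identity.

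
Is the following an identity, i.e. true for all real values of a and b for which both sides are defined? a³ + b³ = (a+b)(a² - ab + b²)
Yes, this is an identity.

Claim: a³ + b³ = (a+b)(a² - ab + b²).
Reasoning: Expand the right side: (a+b)(a² - ab + b²) = a³ - a²b + ab² + a²b - ab² + b³ = a³ + b³ (the middle terms cancel in pairs).
So the two sides agree for all real values of a and b for which both sides are defined.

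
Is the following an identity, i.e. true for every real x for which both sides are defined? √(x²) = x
Claim: √(x²) = x.
Test a specific point where both sides are defined: x = -3.
LHS = √(x²) ≈ 3.0000
RHS = x ≈ -3.0000
Since 3.0000 ≠ -3.0000, the equation fails at this point, so it cannot hold for every real x for which both sides are defined.
√(x²) = |x|, which differs from x whenever x < 0 (both sides are defined for every real x).

Conclusion: No, this is NOT an identity.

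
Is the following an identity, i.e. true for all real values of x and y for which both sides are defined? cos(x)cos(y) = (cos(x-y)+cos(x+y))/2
Claim: cos(x)cos(y) = (cos(x-y)+cos(x+y))/2.
Reasoning: cos(x-y) = cos(x)cos(y) + sin(x)sin(y) and cos(x+y) = cos(x)cos(y) - sin(x)sin(y). Adding, cos(x-y) + cos(x+y) = 2cos(x)cos(y); divide by 2.
So the two sides agree for all real values of x and y for which both sides are defined.

Conclusion: Yes, this is an identity.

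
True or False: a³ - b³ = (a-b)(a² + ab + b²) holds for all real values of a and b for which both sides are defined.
Claim: a³ - b³ = (a-b)(a² + ab + b²).
Reasoning: Expand the right side: (a-b)(a² + ab + b²) = a³ + a²b + ab² - a²b - ab² - b³ = a³ - b³ (the middle terms cancel in pairs).
So the two sides agree for all real values of a and b for which both sides are defined.

Conclusion: True.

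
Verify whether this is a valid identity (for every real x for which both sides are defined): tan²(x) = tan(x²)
Claim: tan²(x) = tan(x²).
Test a specific point where both sides are defined: x = -π/3.
LHS = tan²(x) ≈ 3.0000
RHS = tan(x²) ≈ 1.9485
Since 3.0000 ≠ 1.9485, the equation fails at this point, so it cannot hold for every real x for which both sides are defined.
tan²(x) means (tan x)², squaring the output; tan(x²) squares the input. These are different functions.

Conclusion: No, this is NOT an identity.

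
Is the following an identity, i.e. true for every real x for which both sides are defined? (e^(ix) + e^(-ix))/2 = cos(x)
Yes, this is an identity.

Claim: (e^(ix) + e^(-ix))/2 = cos(x).
Reasoning: By Euler's formula e^(ix) = cos(x) + i·sin(x) and e^(-ix) = cos(x) - i·sin(x). Adding cancels the sine terms: e^(ix) + e^(-ix) = 2cos(x); divide by 2.
So the two sides agree for every real x for which both sides are defined.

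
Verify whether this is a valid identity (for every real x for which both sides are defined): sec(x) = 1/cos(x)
Yes, this is an identity.

Claim: sec(x) = 1/cos(x).
Reasoning: sec(x) is by definition the reciprocal of cos(x), wherever cos(x) ≠ 0.
So the two sides agree for every real x for which both sides are defined.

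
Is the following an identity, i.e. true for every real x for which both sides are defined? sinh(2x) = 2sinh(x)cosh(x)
Claim: sinh(2x) = 2sinh(x)cosh(x).
Reasoning: 2sinh(x)cosh(x) = 2 · (e^x - e^-x)/2 · (e^x + e^-x)/2 = (e^(2x) - e^(-2x))/2 = sinh(2x).
So the two sides agree for every real x for which both sides are defined.

Conclusion: Yes, this is an identity.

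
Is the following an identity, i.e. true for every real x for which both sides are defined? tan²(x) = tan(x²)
Claim: tan²(x) = tan(x²).
Test a specific point where both sides are defined: x = 3π/4.
LHS = tan²(x) ≈ 1.0000
RHS = tan(x²) ≈ -0.8977
Since 1.0000 ≠ -0.8977, the equation fails at this point, so it cannot hold for every real x for which both sides are defined.
tan²(x) means (tan x)², squaring the output; tan(x²) squares the input. These are different functions.

Conclusion: No, this is NOT an identity.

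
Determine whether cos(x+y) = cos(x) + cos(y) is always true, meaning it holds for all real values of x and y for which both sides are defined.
No, this is NOT an identity.

Claim: cos(x+y) = cos(x) + cos(y).
Test a specific point where both sides are defined: x = -π/6, y = -π/4.
LHS = cos(x+y) ≈ 0.2588
RHS = cos(x) + cos(y) ≈ 1.5731
Since 0.2588 ≠ 1.5731, the equation fails at this point, so it cannot hold for all real values of x and y for which both sides are defined.
The correct expansion is cos(x+y) = cos(x)cos(y) - sin(x)sin(y); cosine is not additive.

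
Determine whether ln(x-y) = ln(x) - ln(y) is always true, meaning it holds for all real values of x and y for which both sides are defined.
Claim: ln(x-y) = ln(x) - ln(y).
Test a specific point where both sides are defined: x = 4, y = 1/2.
LHS = ln(x-y) ≈ 1.2528
RHS = ln(x) - ln(y) ≈ 2.0794
Since 1.2528 ≠ 2.0794, the equation fails at this point, so it cannot hold for all real values of x and y for which both sides are defined.
ln(x) - ln(y) = ln(x/y), not ln(x-y).

Conclusion: No, this is NOT an identity.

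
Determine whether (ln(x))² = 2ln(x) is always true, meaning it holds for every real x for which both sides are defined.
No, this is NOT an identity.

Claim: (ln(x))² = 2ln(x).
Test a specific point where both sides are defined: x = 3.
LHS = (ln(x))² ≈ 1.2069
RHS = 2ln(x) ≈ 2.1972
Since 1.2069 ≠ 2.1972, the equation fails at this point, so it cannot hold for every real x for which both sides are defined.
2ln(x) equals ln(x²), which is not the same as (ln x)².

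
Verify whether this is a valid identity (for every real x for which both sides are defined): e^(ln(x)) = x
Yes, this is an identity.

Claim: e^(ln(x)) = x.
Reasoning: For x > 0, ln(x) is by definition the exponent p such that e^p = x. Raising e to that exponent therefore returns x: e^(ln x) = x.
So the two sides agree for every real x for which both sides are defined.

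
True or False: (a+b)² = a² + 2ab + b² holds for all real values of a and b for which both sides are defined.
Claim: (a+b)² = a² + 2ab + b².
Reasoning: Expand: (a+b)² = (a+b)(a+b) = a·a + a·b + b·a + b·b = a² + 2ab + b².
So the two sides agree for all real values of a and b for which both sides are defined.

Conclusion: True.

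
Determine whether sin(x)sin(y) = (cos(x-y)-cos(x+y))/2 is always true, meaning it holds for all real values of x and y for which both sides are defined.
Claim: sin(x)sin(y) = (cos(x-y)-cos(x+y))/2.
Reasoning: cos(x-y) = cos(x)cos(y) + sin(x)sin(y) and cos(x+y) = cos(x)cos(y) - sin(x)sin(y). Subtracting, cos(x-y) - cos(x+y) = 2sin(x)sin(y); divide by 2.
So the two sides agree for all real values of x and y for which both sides are defined.

Conclusion: Yes, this is an identity.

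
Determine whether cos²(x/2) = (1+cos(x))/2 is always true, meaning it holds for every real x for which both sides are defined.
Yes, this is an identity.

Claim: cos²(x/2) = (1+cos(x))/2.
Reasoning: Use cos(2θ) = 2cos²θ - 1 with θ = x/2: cos(x) = 2cos²(x/2) - 1. Solving for cos²(x/2) gives (1 + cos(x))/2.
So the two sides agree for every real x for which both sides are defined.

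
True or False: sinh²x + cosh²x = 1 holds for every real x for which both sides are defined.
Claim: sinh²x + cosh²x = 1.
Test a specific point where both sides are defined: x = 1/2.
LHS = sinh²x + cosh²x ≈ 1.5431
RHS = 1 ≈ 1.0000
Since 1.5431 ≠ 1.0000, the equation fails at this point, so it cannot hold for every real x for which both sides are defined.
The correct hyperbolic identity is cosh²x - sinh²x = 1 (a difference); the sum sinh²x + cosh²x equals cosh(2x).

Conclusion: False.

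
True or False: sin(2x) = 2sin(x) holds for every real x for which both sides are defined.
False.

Claim: sin(2x) = 2sin(x).
Test a specific point where both sides are defined: x = -π/3.
LHS = sin(2x) ≈ -0.8660
RHS = 2sin(x) ≈ -1.7321
Since -0.8660 ≠ -1.7321, the equation fails at this point, so it cannot hold for every real x for which both sides are defined.
The correct double-angle formula is sin(2x) = 2sin(x)cos(x).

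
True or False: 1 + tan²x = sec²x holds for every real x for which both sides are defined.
Claim: 1 + tan²x = sec²x.
Reasoning: Start from sin²x + cos²x = 1 and divide every term by cos²x (allowed wherever tan x and sec x are defined): tan²x + 1 = 1/cos²x = sec²x.
So the two sides agree for every real x for which both sides are defined.

Conclusion: True.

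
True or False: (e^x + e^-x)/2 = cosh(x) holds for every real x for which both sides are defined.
Claim: (e^x + e^-x)/2 = cosh(x).
Reasoning: This is exactly the definition of the hyperbolic cosine: cosh(x) := (e^x + e^-x)/2.
So the two sides agree for every real x for which both sides are defined.

Conclusion: True.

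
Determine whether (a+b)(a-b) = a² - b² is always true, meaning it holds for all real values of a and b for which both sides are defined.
Claim: (a+b)(a-b) = a² - b².
Reasoning: Expand: (a+b)(a-b) = a² - ab + ba - b² = a² - b² (the cross terms cancel).
So the two sides agree for all real values of a and b for which both sides are defined.

Conclusion: Yes, this is an identity.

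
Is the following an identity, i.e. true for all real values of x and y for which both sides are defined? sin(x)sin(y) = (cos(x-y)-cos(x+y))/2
Yes, this is an identity.

Claim: sin(x)sin(y) = (cos(x-y)-cos(x+y))/2.
Reasoning: cos(x-y) = cos(x)cos(y) + sin(x)sin(y) and cos(x+y) = cos(x)cos(y) - sin(x)sin(y). Subtracting, cos(x-y) - cos(x+y) = 2sin(x)sin(y); divide by 2.
So the two sides agree for all real values of x and y for which both sides are defined.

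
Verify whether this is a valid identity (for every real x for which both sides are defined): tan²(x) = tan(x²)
Claim: tan²(x) = tan(x²).
Test a specific point where both sides are defined: x = π/6.
LHS = tan²(x) ≈ 0.3333
RHS = tan(x²) ≈ 0.2812
Since 0.3333 ≠ 0.2812, the equation fails at this point, so it cannot hold for every real x for which both sides are defined.
tan²(x) means (tan x)², squaring the output; tan(x²) squares the input. These are different functions.

Conclusion: No, this is NOT an identity.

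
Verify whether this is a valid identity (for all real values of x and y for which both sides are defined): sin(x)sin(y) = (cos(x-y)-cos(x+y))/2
Yes, this is an identity.

Claim: sin(x)sin(y) = (cos(x-y)-cos(x+y))/2.
Reasoning: cos(x-y) = cos(x)cos(y) + sin(x)sin(y) and cos(x+y) = cos(x)cos(y) - sin(x)sin(y). Subtracting, cos(x-y) - cos(x+y) = 2sin(x)sin(y); divide by 2.
So the two sides agree for all real values of x and y for which both sides are defined.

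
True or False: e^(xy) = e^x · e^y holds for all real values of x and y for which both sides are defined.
Claim: e^(xy) = e^x · e^y.
Test a specific point where both sides are defined: x = 2, y = 4.
LHS = e^(xy) ≈ 2980.9580
RHS = e^x · e^y ≈ 403.4288
Since 2980.9580 ≠ 403.4288, the equation fails at this point, so it cannot hold for all real values of x and y for which both sides are defined.
e^x · e^y = e^(x+y), not e^(xy).

Conclusion: False.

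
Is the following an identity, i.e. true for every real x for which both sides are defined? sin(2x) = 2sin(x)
Claim: sin(2x) = 2sin(x).
Test a specific point where both sides are defined: x = π/2.
LHS = sin(2x) ≈ 0.0000
RHS = 2sin(x) ≈ 2.0000
Since 0.0000 ≠ 2.0000, the equation fails at this point, so it cannot hold for every real x for which both sides are defined.
The correct double-angle formula is sin(2x) = 2sin(x)cos(x).

Conclusion: No, this is NOT an identity.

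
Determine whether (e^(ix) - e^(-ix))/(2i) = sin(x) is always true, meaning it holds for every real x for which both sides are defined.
Claim: (e^(ix) - e^(-ix))/(2i) = sin(x).
Reasoning: By Euler's formula e^(ix) = cos(x) + i·sin(x) and e^(-ix) = cos(x) - i·sin(x). Subtracting cancels the cosine terms: e^(ix) - e^(-ix) = 2i·sin(x); divide by 2i.
So the two sides agree for every real x for which both sides are defined.

Conclusion: Yes, this is an identity.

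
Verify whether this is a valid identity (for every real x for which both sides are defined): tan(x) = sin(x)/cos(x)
Yes, this is an identity.

Claim: tan(x) = sin(x)/cos(x).
Reasoning: For an angle x whose terminal point on the unit circle is (cos x, sin x), tan(x) is defined as the ratio (second coordinate)/(first coordinate) = sin(x)/cos(x), wherever cos(x) ≠ 0.
So the two sides agree for every real x for which both sides are defined.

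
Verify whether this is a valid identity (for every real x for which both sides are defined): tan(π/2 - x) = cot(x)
Claim: tan(π/2 - x) = cot(x).
Reasoning: tan(π/2 - x) = sin(π/2 - x)/cos(π/2 - x) = cos(x)/sin(x) = cot(x), using the cofunction identities sin(π/2 - x) = cos(x) and cos(π/2 - x) = sin(x).
So the two sides agree for every real x for which both sides are defined.

Conclusion: Yes, this is an identity.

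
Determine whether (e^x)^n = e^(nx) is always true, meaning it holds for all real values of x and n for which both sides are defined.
Yes, this is an identity.

Claim: (e^x)^n = e^(nx).
Reasoning: e^x is a positive real number, and for a positive base B and real exponent n, B^n = e^(n·ln B). With B = e^x, ln B = x, so (e^x)^n = e^(n·x).
So the two sides agree for all real values of x and n for which both sides are defined.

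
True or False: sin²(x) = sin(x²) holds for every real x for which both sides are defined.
False.

Claim: sin²(x) = sin(x²).
Test a specific point where both sides are defined: x = π.
LHS = sin²(x) ≈ 0.0000
RHS = sin(x²) ≈ -0.4303
Since 0.0000 ≠ -0.4303, the equation fails at this point, so it cannot hold for every real x for which both sides are defined.
sin²(x) means (sin x)², squaring the output; sin(x²) squares the input. These are different functions.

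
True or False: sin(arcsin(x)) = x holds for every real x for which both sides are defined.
True.

Claim: sin(arcsin(x)) = x.
Reasoning: For -1 ≤ x ≤ 1 (where arcsin is defined), arcsin(x) is by definition an angle whose sine equals x. Taking the sine of that angle returns x. (Note the other order, arcsin(sin x) = x, is NOT an identity.)
So the two sides agree for every real x for which both sides are defined.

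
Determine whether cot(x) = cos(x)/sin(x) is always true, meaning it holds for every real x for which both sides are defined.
Yes, this is an identity.

Claim: cot(x) = cos(x)/sin(x).
Reasoning: cot(x) is defined as 1/tan(x) = 1/(sin(x)/cos(x)) = cos(x)/sin(x), wherever sin(x) ≠ 0.
So the two sides agree for every real x for which both sides are defined.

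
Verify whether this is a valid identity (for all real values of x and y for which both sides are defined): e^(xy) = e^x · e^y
Claim: e^(xy) = e^x · e^y.
Test a specific point where both sides are defined: x = -1, y = 5.
LHS = e^(xy) ≈ 0.0067
RHS = e^x · e^y ≈ 54.5982
Since 0.0067 ≠ 54.5982, the equation fails at this point, so it cannot hold for all real values of x and y for which both sides are defined.
e^x · e^y = e^(x+y), not e^(xy).

Conclusion: No, this is NOT an identity.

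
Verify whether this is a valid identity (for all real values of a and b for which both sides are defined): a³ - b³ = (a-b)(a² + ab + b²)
Claim: a³ - b³ = (a-b)(a² + ab + b²).
Reasoning: Expand the right side: (a-b)(a² + ab + b²) = a³ + a²b + ab² - a²b - ab² - b³ = a³ - b³ (the middle terms cancel in pairs).
So the two sides agree for all real values of a and b for which both sides are defined.

Conclusion: Yes, this is an identity.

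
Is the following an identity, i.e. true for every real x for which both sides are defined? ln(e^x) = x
Yes, this is an identity.

Claim: ln(e^x) = x.
Reasoning: ln is the inverse of the exponential: ln(e^x) asks for the exponent p with e^p = e^x, and since e^p is one-to-one that exponent is p = x.
So the two sides agree for every real x for which both sides are defined.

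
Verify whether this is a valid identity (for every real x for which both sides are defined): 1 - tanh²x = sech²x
Yes, this is an identity.

Claim: 1 - tanh²x = sech²x.
Reasoning: Divide cosh²x - sinh²x = 1 through by cosh²x (never zero): 1 - tanh²x = 1/cosh²x = sech²x.
So the two sides agree for every real x for which both sides are defined.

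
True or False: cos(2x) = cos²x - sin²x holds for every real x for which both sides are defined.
Claim: cos(2x) = cos²x - sin²x.
Reasoning: Put y = x in the addition formula cos(x+y) = cos(x)cos(y) - sin(x)sin(y): cos(2x) = cos²x - sin²x.
So the two sides agree for every real x for which both sides are defined.

Conclusion: True.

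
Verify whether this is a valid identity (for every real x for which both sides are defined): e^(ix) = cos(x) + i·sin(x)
Claim: e^(ix) = cos(x) + i·sin(x).
Reasoning: Euler's formula. Expand e^(ix) = Σ (ix)^k / k!. Since i² = -1, the even-k terms are Σ (-1)^m x^(2m)/(2m)! = cos(x) and the odd-k terms are i · Σ (-1)^m x^(2m+1)/(2m+1)! = i·sin(x).
So the two sides agree for every real x for which both sides are defined.

Conclusion: Yes, this is an identity.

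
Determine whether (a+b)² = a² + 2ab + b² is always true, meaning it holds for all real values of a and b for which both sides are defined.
Claim: (a+b)² = a² + 2ab + b².
Reasoning: Expand: (a+b)² = (a+b)(a+b) = a·a + a·b + b·a + b·b = a² + 2ab + b².
So the two sides agree for all real values of a and b for which both sides are defined.

Conclusion: Yes, this is an identity.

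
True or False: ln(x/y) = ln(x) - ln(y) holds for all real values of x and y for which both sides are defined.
True.

Claim: ln(x/y) = ln(x) - ln(y).
Reasoning: Both sides are simultaneously defined only when x, y > 0. Write x = e^p, y = e^q. Then x/y = e^(p-q), so ln(x/y) = p - q = ln(x) - ln(y).
So the two sides agree for all real values of x and y for which both sides are defined.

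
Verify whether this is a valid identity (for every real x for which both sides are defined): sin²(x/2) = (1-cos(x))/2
Claim: sin²(x/2) = (1-cos(x))/2.
Reasoning: Use cos(2θ) = 1 - 2sin²θ with θ = x/2: cos(x) = 1 - 2sin²(x/2). Solving for sin²(x/2) gives (1 - cos(x))/2.
So the two sides agree for every real x for which both sides are defined.

Conclusion: Yes, this is an identity.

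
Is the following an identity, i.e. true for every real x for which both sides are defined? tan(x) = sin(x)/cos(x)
Claim: tan(x) = sin(x)/cos(x).
Reasoning: For an angle x whose terminal point on the unit circle is (cos x, sin x), tan(x) is defined as the ratio (second coordinate)/(first coordinate) = sin(x)/cos(x), wherever cos(x) ≠ 0.
So the two sides agree for every real x for which both sides are defined.

Conclusion: Yes, this is an identity.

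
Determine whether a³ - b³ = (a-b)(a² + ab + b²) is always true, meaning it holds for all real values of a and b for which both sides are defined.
Claim: a³ - b³ = (a-b)(a² + ab + b²).
Reasoning: Expand the right side: (a-b)(a² + ab + b²) = a³ + a²b + ab² - a²b - ab² - b³ = a³ - b³ (the middle terms cancel in pairs).
So the two sides agree for all real values of a and b for which both sides are defined.

Conclusion: Yes, this is an identity.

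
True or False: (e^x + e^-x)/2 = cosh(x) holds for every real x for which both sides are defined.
Claim: (e^x + e^-x)/2 = cosh(x).
Reasoning: This is exactly the definition of the hyperbolic cosine: cosh(x) := (e^x + e^-x)/2.
So the two sides agree for every real x for which both sides are defined.

Conclusion: True.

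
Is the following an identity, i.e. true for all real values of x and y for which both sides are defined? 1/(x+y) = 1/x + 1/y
Claim: 1/(x+y) = 1/x + 1/y.
Test a specific point where both sides are defined: x = 3, y = 4.
LHS = 1/(x+y) ≈ 0.1429
RHS = 1/x + 1/y ≈ 0.5833
Since 0.1429 ≠ 0.5833, the equation fails at this point, so it cannot hold for all real values of x and y for which both sides are defined.
1/x + 1/y = (x+y)/(xy), which is not 1/(x+y).

Conclusion: No, this is NOT an identity.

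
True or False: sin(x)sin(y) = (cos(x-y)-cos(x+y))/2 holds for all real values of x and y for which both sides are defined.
Claim: sin(x)sin(y) = (cos(x-y)-cos(x+y))/2.
Reasoning: cos(x-y) = cos(x)cos(y) + sin(x)sin(y) and cos(x+y) = cos(x)cos(y) - sin(x)sin(y). Subtracting, cos(x-y) - cos(x+y) = 2sin(x)sin(y); divide by 2.
So the two sides agree for all real values of x and y for which both sides are defined.

Conclusion: True.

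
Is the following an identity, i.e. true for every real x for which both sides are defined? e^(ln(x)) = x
Claim: e^(ln(x)) = x.
Reasoning: For x > 0, ln(x) is by definition the exponent p such that e^p = x. Raising e to that exponent therefore returns x: e^(ln x) = x.
So the two sides agree for every real x for which both sides are defined.

Conclusion: Yes, this is an identity.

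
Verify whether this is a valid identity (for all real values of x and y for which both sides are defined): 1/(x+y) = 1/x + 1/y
No, this is NOT an identity.

Claim: 1/(x+y) = 1/x + 1/y.
Test a specific point where both sides are defined: x = -3, y = 5.
LHS = 1/(x+y) ≈ 0.5000
RHS = 1/x + 1/y ≈ -0.1333
Since 0.5000 ≠ -0.1333, the equation fails at this point, so it cannot hold for all real values of x and y for which both sides are defined.
1/x + 1/y = (x+y)/(xy), which is not 1/(x+y).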